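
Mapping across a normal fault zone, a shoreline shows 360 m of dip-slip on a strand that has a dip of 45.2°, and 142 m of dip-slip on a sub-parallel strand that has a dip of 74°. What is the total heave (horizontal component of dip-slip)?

heave_A = 360 × cos(45.2°) = 253.7 m
heave_B = 142 × cos(74°) = 39.14 m
total = 253.7 + 39.14 = 293 m

293 m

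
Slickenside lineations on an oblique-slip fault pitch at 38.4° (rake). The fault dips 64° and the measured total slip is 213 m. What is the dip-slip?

132 m

dip-slip = net slip × sin(rake) = 213 m × sin(38.4°) = 132 m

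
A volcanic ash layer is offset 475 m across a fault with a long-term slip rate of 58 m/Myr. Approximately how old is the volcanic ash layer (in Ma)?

8.19 Ma

age = offset / rate = 475 m / (58 m/Myr) = 8.19e+06 yr = 8.19 Ma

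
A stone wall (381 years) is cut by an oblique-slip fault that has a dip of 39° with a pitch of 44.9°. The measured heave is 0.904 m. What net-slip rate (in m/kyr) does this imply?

dip-slip = heave / cos(dip) = 0.904 / cos(39°) = 1.163 m
net slip = dip-slip / sin(rake) = 1.163 / sin(44.9°) = 1.648 m
rate = 1.648 m / 381 years = 0.00433 m/yr = 4.33 m/kyr

4.33 m/kyr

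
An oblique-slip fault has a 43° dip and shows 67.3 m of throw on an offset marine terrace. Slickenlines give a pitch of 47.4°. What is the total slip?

dip-slip = throw / sin(dip) = 67.3 / sin(43°) = 98.68 m
net slip = dip-slip / sin(rake) = 98.68 / sin(47.4°) = 134 m

134 m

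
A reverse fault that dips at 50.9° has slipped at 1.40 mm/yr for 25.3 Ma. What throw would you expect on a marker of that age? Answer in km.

27.5 km

dip-slip = rate × time = 1.40 mm/yr × 25.3 Ma = 35420 m
throw = dip-slip × sin(dip) = 35420 × sin(50.9°) = 27500 m = 27.5 km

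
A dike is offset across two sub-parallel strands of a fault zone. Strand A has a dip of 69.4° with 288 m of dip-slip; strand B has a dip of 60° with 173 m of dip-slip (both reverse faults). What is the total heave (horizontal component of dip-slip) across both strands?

188 m

heave_A = 288 × cos(69.4°) = 101.3 m
heave_B = 173 × cos(60°) = 86.50 m
total = 101.3 + 86.50 = 188 m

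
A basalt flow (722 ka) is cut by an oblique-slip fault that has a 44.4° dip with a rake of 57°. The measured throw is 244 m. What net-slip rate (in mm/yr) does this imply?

0.576 mm/yr

dip-slip = throw / sin(dip) = 244 / sin(44.4°) = 348.7 m
net slip = dip-slip / sin(rake) = 348.7 / sin(57°) = 415.8 m
rate = 415.8 m / 722 ka = 0.000576 m/yr = 0.576 mm/yr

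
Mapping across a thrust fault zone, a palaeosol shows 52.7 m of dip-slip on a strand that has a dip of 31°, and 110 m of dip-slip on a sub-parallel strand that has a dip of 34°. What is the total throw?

88.7 m

throw_A = 52.7 × sin(31°) = 27.14 m
throw_B = 110 × sin(34°) = 61.51 m
total = 27.14 + 61.51 = 88.7 m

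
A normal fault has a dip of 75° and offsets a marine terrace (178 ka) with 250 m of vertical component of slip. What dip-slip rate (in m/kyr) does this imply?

dip-slip = throw / sin(dip) = 250 m / sin(75°) = 258.8 m
rate = 258.8 m / 178 ka = 0.00145 m/yr = 1.45 m/kyr

1.45 m/kyr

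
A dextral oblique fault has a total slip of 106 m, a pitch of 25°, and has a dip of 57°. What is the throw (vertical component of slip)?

37.6 m

dip-slip = net slip × sin(rake) = 106 m × sin(25°) = 44.80 m
throw = dip-slip × sin(dip) = 44.80 × sin(57°) = 37.6 m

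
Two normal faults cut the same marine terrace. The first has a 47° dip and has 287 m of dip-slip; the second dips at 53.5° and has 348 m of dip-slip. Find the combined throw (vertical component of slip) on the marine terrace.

490 m

throw_A = 287 × sin(47°) = 209.9 m
throw_B = 348 × sin(53.5°) = 279.7 m
total = 209.9 + 279.7 = 490 m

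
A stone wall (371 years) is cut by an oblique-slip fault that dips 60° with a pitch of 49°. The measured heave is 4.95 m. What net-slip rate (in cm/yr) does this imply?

3.54 cm/yr

dip-slip = heave / cos(dip) = 4.95 / cos(60°) = 9.900 m
net slip = dip-slip / sin(rake) = 9.900 / sin(49°) = 13.12 m
rate = 13.12 m / 371 years = 0.0354 m/yr = 3.54 cm/yr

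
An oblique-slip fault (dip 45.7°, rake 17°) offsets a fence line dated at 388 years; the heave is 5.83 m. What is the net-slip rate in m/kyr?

dip-slip = heave / cos(dip) = 5.83 / cos(45.7°) = 8.347 m
net slip = dip-slip / sin(rake) = 8.347 / sin(17°) = 28.55 m
rate = 28.55 m / 388 years = 0.0736 m/yr = 73.6 m/kyr

73.6 m/kyr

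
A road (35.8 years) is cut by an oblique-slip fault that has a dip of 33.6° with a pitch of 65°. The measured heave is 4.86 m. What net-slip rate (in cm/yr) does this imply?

dip-slip = heave / cos(dip) = 4.86 / cos(33.6°) = 5.835 m
net slip = dip-slip / sin(rake) = 5.835 / sin(65°) = 6.438 m
rate = 6.438 m / 35.8 years = 0.180 m/yr = 18 cm/yr

18 cm/yr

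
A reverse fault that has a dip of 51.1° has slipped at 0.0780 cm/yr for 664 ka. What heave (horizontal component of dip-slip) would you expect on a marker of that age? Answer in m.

325 m

dip-slip = rate × time = 0.0780 cm/yr × 664 ka = 517.9 m
heave = dip-slip × cos(dip) = 517.9 × cos(51.1°) = 325 m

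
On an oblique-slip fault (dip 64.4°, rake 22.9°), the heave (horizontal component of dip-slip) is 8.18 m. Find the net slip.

dip-slip = heave / cos(dip) = 8.18 / cos(64.4°) = 18.93 m
net slip = dip-slip / sin(rake) = 18.93 / sin(22.9°) = 48.7 m

48.7 m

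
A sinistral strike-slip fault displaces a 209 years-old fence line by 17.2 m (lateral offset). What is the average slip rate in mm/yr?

rate = 17.2 m / 209 years = 0.0823 m/yr = 82.3 mm/yr

82.3 mm/yr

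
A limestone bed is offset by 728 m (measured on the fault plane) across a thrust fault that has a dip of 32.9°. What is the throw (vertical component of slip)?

395 m

throw = dip-slip × sin(dip) = 728 m × sin(32.9°) = 395 m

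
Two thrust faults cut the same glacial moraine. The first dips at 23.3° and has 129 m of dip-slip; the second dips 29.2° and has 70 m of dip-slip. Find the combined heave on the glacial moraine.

180 m

heave_A = 129 × cos(23.3°) = 118.5 m
heave_B = 70 × cos(29.2°) = 61.10 m
total = 118.5 + 61.10 = 180 m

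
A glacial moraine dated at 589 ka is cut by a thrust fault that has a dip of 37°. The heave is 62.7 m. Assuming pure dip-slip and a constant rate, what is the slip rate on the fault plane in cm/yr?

0.0133 cm/yr

dip-slip = heave / cos(dip) = 62.7 m / cos(37°) = 78.51 m
rate = 78.51 m / 589 ka = 0.000133 m/yr = 0.0133 cm/yr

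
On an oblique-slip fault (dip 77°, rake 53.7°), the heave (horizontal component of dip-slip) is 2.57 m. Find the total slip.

14.2 m

dip-slip = heave / cos(dip) = 2.57 / cos(77°) = 11.42 m
net slip = dip-slip / sin(rake) = 11.42 / sin(53.7°) = 14.2 m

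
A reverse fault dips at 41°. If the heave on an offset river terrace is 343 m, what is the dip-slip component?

dip-slip = heave / cos(dip) = 343 / cos(41°) = 454 m

454 m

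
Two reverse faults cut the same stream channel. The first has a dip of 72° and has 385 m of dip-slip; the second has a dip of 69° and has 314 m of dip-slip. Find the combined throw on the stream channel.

659 m

throw_A = 385 × sin(72°) = 366.2 m
throw_B = 314 × sin(69°) = 293.1 m
total = 366.2 + 293.1 = 659 m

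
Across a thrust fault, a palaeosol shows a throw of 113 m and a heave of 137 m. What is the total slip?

178 m

net slip = √(throw² + heave²) = √(113² + 137²) = 178 m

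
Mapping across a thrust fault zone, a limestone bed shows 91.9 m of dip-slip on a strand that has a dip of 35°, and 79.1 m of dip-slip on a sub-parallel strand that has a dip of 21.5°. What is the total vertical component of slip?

throw_A = 91.9 × sin(35°) = 52.71 m
throw_B = 79.1 × sin(21.5°) = 28.99 m
total = 52.71 + 28.99 = 81.7 m

81.7 m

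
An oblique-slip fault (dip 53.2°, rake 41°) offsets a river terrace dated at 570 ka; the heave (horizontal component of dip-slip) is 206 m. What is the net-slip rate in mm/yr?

0.920 mm/yr

dip-slip = heave / cos(dip) = 206 / cos(53.2°) = 343.9 m
net slip = dip-slip / sin(rake) = 343.9 / sin(41°) = 524.2 m
rate = 524.2 m / 570 ka = 0.000920 m/yr = 0.920 mm/yr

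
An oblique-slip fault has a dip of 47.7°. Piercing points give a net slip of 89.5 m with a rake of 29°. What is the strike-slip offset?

78.3 m

strike-slip = net slip × cos(rake) = 89.5 m × cos(29°) = 78.3 m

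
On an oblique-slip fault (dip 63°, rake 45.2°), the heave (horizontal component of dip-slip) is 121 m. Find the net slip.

376 m

dip-slip = heave / cos(dip) = 121 / cos(63°) = 266.5 m
net slip = dip-slip / sin(rake) = 266.5 / sin(45.2°) = 376 m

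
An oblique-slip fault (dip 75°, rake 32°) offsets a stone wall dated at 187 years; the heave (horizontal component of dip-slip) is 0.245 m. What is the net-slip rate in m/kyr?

dip-slip = heave / cos(dip) = 0.245 / cos(75°) = 0.9466 m
net slip = dip-slip / sin(rake) = 0.9466 / sin(32°) = 1.786 m
rate = 1.786 m / 187 years = 0.00955 m/yr = 9.55 m/kyr

9.55 m/kyr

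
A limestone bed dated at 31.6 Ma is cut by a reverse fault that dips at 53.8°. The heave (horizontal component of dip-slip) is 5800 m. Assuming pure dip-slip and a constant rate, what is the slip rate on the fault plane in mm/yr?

0.311 mm/yr

dip-slip = heave / cos(dip) = 5800 m / cos(53.8°) = 9820 m
rate = 9820 m / 31.6 Ma = 0.000311 m/yr = 0.311 mm/yr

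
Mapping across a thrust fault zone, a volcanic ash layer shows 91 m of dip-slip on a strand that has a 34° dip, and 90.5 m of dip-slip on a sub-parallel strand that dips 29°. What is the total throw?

throw_A = 91 × sin(34°) = 50.89 m
throw_B = 90.5 × sin(29°) = 43.88 m
total = 50.89 + 43.88 = 94.8 m

94.8 m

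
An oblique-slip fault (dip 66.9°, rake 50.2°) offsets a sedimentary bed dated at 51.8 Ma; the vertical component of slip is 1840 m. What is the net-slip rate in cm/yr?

0.00503 cm/yr

dip-slip = throw / sin(dip) = 1840 / sin(66.9°) = 2000 m
net slip = dip-slip / sin(rake) = 2000 / sin(50.2°) = 2604 m
rate = 2604 m / 51.8 Ma = 0.0000503 m/yr = 0.00503 cm/yr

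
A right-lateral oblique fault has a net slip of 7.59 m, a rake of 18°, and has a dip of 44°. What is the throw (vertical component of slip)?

1.63 m

dip-slip = net slip × sin(rake) = 7.59 m × sin(18°) = 2.345 m
throw = dip-slip × sin(dip) = 2.345 × sin(44°) = 1.63 m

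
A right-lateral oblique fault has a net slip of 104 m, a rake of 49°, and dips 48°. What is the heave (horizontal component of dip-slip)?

dip-slip = net slip × sin(rake) = 104 m × sin(49°) = 78.49 m
heave = dip-slip × cos(dip) = 78.49 × cos(48°) = 52.5 m

52.5 m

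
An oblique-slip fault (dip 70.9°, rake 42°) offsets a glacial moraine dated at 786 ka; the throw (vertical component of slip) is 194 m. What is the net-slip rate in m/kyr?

0.390 m/kyr

dip-slip = throw / sin(dip) = 194 / sin(70.9°) = 205.3 m
net slip = dip-slip / sin(rake) = 205.3 / sin(42°) = 306.8 m
rate = 306.8 m / 786 ka = 0.000390 m/yr = 0.390 m/kyr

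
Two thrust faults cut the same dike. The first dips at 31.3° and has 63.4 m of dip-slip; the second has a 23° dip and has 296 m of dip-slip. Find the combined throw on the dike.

149 m

throw_A = 63.4 × sin(31.3°) = 32.94 m
throw_B = 296 × sin(23°) = 115.7 m
total = 32.94 + 115.7 = 149 m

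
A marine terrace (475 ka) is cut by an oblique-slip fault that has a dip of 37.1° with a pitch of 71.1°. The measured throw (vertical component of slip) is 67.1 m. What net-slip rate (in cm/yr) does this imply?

0.0248 cm/yr

dip-slip = throw / sin(dip) = 67.1 / sin(37.1°) = 111.2 m
net slip = dip-slip / sin(rake) = 111.2 / sin(71.1°) = 117.6 m
rate = 117.6 m / 475 ka = 0.000248 m/yr = 0.0248 cm/yr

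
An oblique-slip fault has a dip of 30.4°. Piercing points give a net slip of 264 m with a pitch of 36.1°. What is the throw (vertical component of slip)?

dip-slip = net slip × sin(rake) = 264 m × sin(36.1°) = 155.5 m
throw = dip-slip × sin(dip) = 155.5 × sin(30.4°) = 78.7 m

78.7 m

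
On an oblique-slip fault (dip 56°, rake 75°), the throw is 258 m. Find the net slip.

dip-slip = throw / sin(dip) = 258 / sin(56°) = 311.2 m
net slip = dip-slip / sin(rake) = 311.2 / sin(75°) = 322 m

322 m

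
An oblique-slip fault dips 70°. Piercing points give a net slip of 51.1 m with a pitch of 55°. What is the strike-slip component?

strike-slip = net slip × cos(rake) = 51.1 m × cos(55°) = 29.3 m

29.3 m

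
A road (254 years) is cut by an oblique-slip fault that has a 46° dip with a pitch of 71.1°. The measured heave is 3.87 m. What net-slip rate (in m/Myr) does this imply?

23200 m/Myr

dip-slip = heave / cos(dip) = 3.87 / cos(46°) = 5.571 m
net slip = dip-slip / sin(rake) = 5.571 / sin(71.1°) = 5.889 m
rate = 5.889 m / 254 years = 0.0232 m/yr = 23200 m/Myr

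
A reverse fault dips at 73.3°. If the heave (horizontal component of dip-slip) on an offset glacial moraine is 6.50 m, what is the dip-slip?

22.6 m

dip-slip = heave / cos(dip) = 6.50 / cos(73.3°) = 22.6 m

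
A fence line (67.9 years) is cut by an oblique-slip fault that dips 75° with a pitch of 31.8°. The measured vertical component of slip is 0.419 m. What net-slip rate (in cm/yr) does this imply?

1.21 cm/yr

dip-slip = throw / sin(dip) = 0.419 / sin(75°) = 0.4338 m
net slip = dip-slip / sin(rake) = 0.4338 / sin(31.8°) = 0.8232 m
rate = 0.8232 m / 67.9 years = 0.0121 m/yr = 1.21 cm/yr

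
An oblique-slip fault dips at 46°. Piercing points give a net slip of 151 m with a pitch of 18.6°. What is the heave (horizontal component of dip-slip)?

33.5 m

dip-slip = net slip × sin(rake) = 151 m × sin(18.6°) = 48.16 m
heave = dip-slip × cos(dip) = 48.16 × cos(46°) = 33.5 m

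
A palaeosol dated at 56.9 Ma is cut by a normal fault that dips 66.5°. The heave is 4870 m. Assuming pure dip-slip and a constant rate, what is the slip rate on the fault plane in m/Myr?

dip-slip = heave / cos(dip) = 4870 m / cos(66.5°) = 12210 m
rate = 12210 m / 56.9 Ma = 0.000215 m/yr = 215 m/Myr

215 m/Myr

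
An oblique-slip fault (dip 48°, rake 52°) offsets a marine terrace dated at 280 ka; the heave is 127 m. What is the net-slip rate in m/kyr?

dip-slip = heave / cos(dip) = 127 / cos(48°) = 189.8 m
net slip = dip-slip / sin(rake) = 189.8 / sin(52°) = 240.9 m
rate = 240.9 m / 280 ka = 0.000860 m/yr = 0.860 m/kyr

0.860 m/kyr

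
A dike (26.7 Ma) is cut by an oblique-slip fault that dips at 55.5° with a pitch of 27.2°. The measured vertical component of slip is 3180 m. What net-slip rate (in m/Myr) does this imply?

dip-slip = throw / sin(dip) = 3180 / sin(55.5°) = 3859 m
net slip = dip-slip / sin(rake) = 3859 / sin(27.2°) = 8442 m
rate = 8442 m / 26.7 Ma = 0.000316 m/yr = 316 m/Myr

316 m/Myr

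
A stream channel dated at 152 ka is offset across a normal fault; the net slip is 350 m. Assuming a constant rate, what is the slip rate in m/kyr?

rate = 350 m / 152 ka = 0.00230 m/yr = 2.30 m/kyr

2.30 m/kyr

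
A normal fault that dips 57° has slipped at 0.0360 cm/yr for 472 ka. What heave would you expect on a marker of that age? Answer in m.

92.5 m

dip-slip = rate × time = 0.0360 cm/yr × 472 ka = 169.9 m
heave = dip-slip × cos(dip) = 169.9 × cos(57°) = 92.5 m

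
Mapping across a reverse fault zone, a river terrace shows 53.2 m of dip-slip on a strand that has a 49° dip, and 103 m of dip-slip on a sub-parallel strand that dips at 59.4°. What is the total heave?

heave_A = 53.2 × cos(49°) = 34.90 m
heave_B = 103 × cos(59.4°) = 52.43 m
total = 34.90 + 52.43 = 87.3 m

87.3 m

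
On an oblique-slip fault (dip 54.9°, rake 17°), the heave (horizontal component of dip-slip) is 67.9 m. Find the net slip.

404 m

dip-slip = heave / cos(dip) = 67.9 / cos(54.9°) = 118.1 m
net slip = dip-slip / sin(rake) = 118.1 / sin(17°) = 404 m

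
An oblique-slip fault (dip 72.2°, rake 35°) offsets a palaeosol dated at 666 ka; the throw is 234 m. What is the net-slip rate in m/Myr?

643 m/Myr

dip-slip = throw / sin(dip) = 234 / sin(72.2°) = 245.8 m
net slip = dip-slip / sin(rake) = 245.8 / sin(35°) = 428.5 m
rate = 428.5 m / 666 ka = 0.000643 m/yr = 643 m/Myr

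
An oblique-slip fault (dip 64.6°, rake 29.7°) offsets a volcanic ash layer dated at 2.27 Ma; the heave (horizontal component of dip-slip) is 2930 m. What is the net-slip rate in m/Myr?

6070 m/Myr

dip-slip = heave / cos(dip) = 2930 / cos(64.6°) = 6831 m
net slip = dip-slip / sin(rake) = 6831 / sin(29.7°) = 13790 m
rate = 13790 m / 2.27 Ma = 0.00607 m/yr = 6070 m/Myr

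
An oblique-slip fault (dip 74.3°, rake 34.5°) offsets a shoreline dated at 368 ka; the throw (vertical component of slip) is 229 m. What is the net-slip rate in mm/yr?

dip-slip = throw / sin(dip) = 229 / sin(74.3°) = 237.9 m
net slip = dip-slip / sin(rake) = 237.9 / sin(34.5°) = 420 m
rate = 420 m / 368 ka = 0.00114 m/yr = 1.14 mm/yr

1.14 mm/yr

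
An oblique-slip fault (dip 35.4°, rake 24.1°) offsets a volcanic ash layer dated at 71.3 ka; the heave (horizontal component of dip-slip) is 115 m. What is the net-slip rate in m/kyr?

dip-slip = heave / cos(dip) = 115 / cos(35.4°) = 141.1 m
net slip = dip-slip / sin(rake) = 141.1 / sin(24.1°) = 345.5 m
rate = 345.5 m / 71.3 ka = 0.00485 m/yr = 4.85 m/kyr

4.85 m/kyr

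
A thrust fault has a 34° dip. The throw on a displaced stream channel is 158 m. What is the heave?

234 m

heave = throw / tan(dip) = 158 / tan(34°) = 234 m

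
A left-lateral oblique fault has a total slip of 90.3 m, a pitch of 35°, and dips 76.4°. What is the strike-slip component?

74 m

strike-slip = net slip × cos(rake) = 90.3 m × cos(35°) = 74 m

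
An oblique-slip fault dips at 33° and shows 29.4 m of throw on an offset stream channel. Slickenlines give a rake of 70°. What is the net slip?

dip-slip = throw / sin(dip) = 29.4 / sin(33°) = 53.98 m
net slip = dip-slip / sin(rake) = 53.98 / sin(70°) = 57.4 m

57.4 m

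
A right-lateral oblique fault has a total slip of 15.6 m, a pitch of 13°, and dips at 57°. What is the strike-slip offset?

strike-slip = net slip × cos(rake) = 15.6 m × cos(13°) = 15.2 m

15.2 m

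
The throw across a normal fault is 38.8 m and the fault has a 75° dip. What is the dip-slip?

40.2 m

dip-slip = throw / sin(dip) = 38.8 / sin(75°) = 40.2 m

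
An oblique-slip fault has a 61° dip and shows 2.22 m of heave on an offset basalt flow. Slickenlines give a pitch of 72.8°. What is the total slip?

dip-slip = heave / cos(dip) = 2.22 / cos(61°) = 4.579 m
net slip = dip-slip / sin(rake) = 4.579 / sin(72.8°) = 4.79 m

4.79 m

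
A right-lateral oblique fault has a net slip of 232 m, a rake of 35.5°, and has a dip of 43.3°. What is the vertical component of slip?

dip-slip = net slip × sin(rake) = 232 m × sin(35.5°) = 134.7 m
throw = dip-slip × sin(dip) = 134.7 × sin(43.3°) = 92.4 m

92.4 m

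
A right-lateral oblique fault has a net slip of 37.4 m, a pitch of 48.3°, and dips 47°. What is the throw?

20.4 m

dip-slip = net slip × sin(rake) = 37.4 m × sin(48.3°) = 27.92 m
throw = dip-slip × sin(dip) = 27.92 × sin(47°) = 20.4 m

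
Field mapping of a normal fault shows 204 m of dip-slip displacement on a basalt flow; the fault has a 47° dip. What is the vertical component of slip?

149 m

throw = dip-slip × sin(dip) = 204 m × sin(47°) = 149 m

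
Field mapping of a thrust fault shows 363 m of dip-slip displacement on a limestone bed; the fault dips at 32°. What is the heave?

heave = dip-slip × cos(dip) = 363 m × cos(32°) = 308 m

308 m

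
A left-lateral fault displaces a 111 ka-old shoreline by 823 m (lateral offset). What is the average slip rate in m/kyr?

rate = 823 m / 111 ka = 0.00741 m/yr = 7.41 m/kyr

7.41 m/kyr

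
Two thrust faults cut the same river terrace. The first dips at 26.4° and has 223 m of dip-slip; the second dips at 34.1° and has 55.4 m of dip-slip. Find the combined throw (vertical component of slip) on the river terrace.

throw_A = 223 × sin(26.4°) = 99.15 m
throw_B = 55.4 × sin(34.1°) = 31.06 m
total = 99.15 + 31.06 = 130 m

130 m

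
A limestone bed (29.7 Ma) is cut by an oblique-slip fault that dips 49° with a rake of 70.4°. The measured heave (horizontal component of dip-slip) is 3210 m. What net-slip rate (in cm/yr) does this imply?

0.0175 cm/yr

dip-slip = heave / cos(dip) = 3210 / cos(49°) = 4893 m
net slip = dip-slip / sin(rake) = 4893 / sin(70.4°) = 5194 m
rate = 5194 m / 29.7 Ma = 0.000175 m/yr = 0.0175 cm/yr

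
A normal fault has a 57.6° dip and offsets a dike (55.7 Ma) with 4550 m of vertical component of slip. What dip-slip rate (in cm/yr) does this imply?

dip-slip = throw / sin(dip) = 4550 m / sin(57.6°) = 5389 m
rate = 5389 m / 55.7 Ma = 0.0000967 m/yr = 0.00967 cm/yr

0.00967 cm/yr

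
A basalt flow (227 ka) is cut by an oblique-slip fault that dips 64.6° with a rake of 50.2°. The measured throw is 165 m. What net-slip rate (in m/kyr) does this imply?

1.05 m/kyr

dip-slip = throw / sin(dip) = 165 / sin(64.6°) = 182.7 m
net slip = dip-slip / sin(rake) = 182.7 / sin(50.2°) = 237.7 m
rate = 237.7 m / 227 ka = 0.00105 m/yr = 1.05 m/kyr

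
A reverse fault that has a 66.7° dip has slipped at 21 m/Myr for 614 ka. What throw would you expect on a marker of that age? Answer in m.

dip-slip = rate × time = 21 m/Myr × 614 ka = 12.89 m
throw = dip-slip × sin(dip) = 12.89 × sin(66.7°) = 11.8 m

11.8 m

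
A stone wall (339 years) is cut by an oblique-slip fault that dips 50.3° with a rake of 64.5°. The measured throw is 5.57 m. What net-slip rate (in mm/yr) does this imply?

23.7 mm/yr

dip-slip = throw / sin(dip) = 5.57 / sin(50.3°) = 7.239 m
net slip = dip-slip / sin(rake) = 7.239 / sin(64.5°) = 8.021 m
rate = 8.021 m / 339 years = 0.0237 m/yr = 23.7 mm/yr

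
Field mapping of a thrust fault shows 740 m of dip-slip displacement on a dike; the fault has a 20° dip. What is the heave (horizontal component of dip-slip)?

heave = dip-slip × cos(dip) = 740 m × cos(20°) = 695 m

695 m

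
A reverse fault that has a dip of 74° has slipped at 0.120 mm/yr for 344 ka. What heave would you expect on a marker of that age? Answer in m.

dip-slip = rate × time = 0.120 mm/yr × 344 ka = 41.28 m
heave = dip-slip × cos(dip) = 41.28 × cos(74°) = 11.4 m

11.4 m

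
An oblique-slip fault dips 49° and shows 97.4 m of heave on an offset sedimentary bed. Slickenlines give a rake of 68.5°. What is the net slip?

160 m

dip-slip = heave / cos(dip) = 97.4 / cos(49°) = 148.5 m
net slip = dip-slip / sin(rake) = 148.5 / sin(68.5°) = 160 m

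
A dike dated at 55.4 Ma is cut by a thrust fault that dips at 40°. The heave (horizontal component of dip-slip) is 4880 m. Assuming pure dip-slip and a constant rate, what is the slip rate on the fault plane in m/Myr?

dip-slip = heave / cos(dip) = 4880 m / cos(40°) = 6370 m
rate = 6370 m / 55.4 Ma = 0.000115 m/yr = 115 m/Myr

115 m/Myr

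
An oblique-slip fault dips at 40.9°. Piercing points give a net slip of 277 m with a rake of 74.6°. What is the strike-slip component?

strike-slip = net slip × cos(rake) = 277 m × cos(74.6°) = 73.6 m

73.6 m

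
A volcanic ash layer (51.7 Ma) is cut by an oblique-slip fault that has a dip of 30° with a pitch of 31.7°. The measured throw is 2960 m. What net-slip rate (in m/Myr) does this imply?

dip-slip = throw / sin(dip) = 2960 / sin(30°) = 5920 m
net slip = dip-slip / sin(rake) = 5920 / sin(31.7°) = 11270 m
rate = 11270 m / 51.7 Ma = 0.000218 m/yr = 218 m/Myr

218 m/Myr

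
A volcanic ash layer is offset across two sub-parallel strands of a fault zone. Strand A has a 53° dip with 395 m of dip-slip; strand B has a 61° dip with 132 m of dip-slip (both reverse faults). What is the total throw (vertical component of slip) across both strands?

throw_A = 395 × sin(53°) = 315.5 m
throw_B = 132 × sin(61°) = 115.4 m
total = 315.5 + 115.4 = 431 m

431 m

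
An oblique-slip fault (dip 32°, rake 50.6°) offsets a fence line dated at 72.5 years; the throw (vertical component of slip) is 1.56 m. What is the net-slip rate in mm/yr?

52.5 mm/yr

dip-slip = throw / sin(dip) = 1.56 / sin(32°) = 2.944 m
net slip = dip-slip / sin(rake) = 2.944 / sin(50.6°) = 3.810 m
rate = 3.810 m / 72.5 years = 0.0525 m/yr = 52.5 mm/yr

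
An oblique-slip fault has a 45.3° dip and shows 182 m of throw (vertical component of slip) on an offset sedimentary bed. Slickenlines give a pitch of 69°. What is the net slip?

274 m

dip-slip = throw / sin(dip) = 182 / sin(45.3°) = 256 m
net slip = dip-slip / sin(rake) = 256 / sin(69°) = 274 m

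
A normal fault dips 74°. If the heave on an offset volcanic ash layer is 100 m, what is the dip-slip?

dip-slip = heave / cos(dip) = 100 / cos(74°) = 363 m

363 m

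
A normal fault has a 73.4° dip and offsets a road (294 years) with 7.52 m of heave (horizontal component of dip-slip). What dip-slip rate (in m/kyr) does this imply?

dip-slip = heave / cos(dip) = 7.52 m / cos(73.4°) = 26.32 m
rate = 26.32 m / 294 years = 0.0895 m/yr = 89.5 m/kyr

89.5 m/kyr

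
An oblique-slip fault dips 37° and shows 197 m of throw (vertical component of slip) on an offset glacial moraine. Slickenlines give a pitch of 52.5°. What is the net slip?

dip-slip = throw / sin(dip) = 197 / sin(37°) = 327.3 m
net slip = dip-slip / sin(rake) = 327.3 / sin(52.5°) = 413 m

413 m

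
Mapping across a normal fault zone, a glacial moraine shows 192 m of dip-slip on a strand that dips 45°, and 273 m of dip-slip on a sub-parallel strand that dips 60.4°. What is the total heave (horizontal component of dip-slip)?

271 m

heave_A = 192 × cos(45°) = 135.8 m
heave_B = 273 × cos(60.4°) = 134.8 m
total = 135.8 + 134.8 = 271 m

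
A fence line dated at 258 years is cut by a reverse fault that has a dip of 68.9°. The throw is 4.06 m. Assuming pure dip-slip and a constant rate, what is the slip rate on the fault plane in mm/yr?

dip-slip = throw / sin(dip) = 4.06 m / sin(68.9°) = 4.352 m
rate = 4.352 m / 258 years = 0.0169 m/yr = 16.9 mm/yr

16.9 mm/yr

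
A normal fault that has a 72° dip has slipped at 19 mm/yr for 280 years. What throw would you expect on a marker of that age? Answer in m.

dip-slip = rate × time = 19 mm/yr × 280 years = 5.320 m
throw = dip-slip × sin(dip) = 5.320 × sin(72°) = 5.06 m

5.06 m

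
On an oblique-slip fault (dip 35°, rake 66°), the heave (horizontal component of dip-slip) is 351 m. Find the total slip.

469 m

dip-slip = heave / cos(dip) = 351 / cos(35°) = 428.5 m
net slip = dip-slip / sin(rake) = 428.5 / sin(66°) = 469 m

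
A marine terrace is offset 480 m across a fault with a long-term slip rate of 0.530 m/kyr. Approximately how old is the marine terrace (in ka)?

906 ka

age = offset / rate = 480 m / (0.530 m/kyr) = 906000 yr = 906 ka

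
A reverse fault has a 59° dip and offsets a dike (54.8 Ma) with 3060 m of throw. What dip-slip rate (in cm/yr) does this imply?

0.00651 cm/yr

dip-slip = throw / sin(dip) = 3060 m / sin(59°) = 3570 m
rate = 3570 m / 54.8 Ma = 0.0000651 m/yr = 0.00651 cm/yr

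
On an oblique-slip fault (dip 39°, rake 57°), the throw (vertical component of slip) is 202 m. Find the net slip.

dip-slip = throw / sin(dip) = 202 / sin(39°) = 321 m
net slip = dip-slip / sin(rake) = 321 / sin(57°) = 383 m

383 m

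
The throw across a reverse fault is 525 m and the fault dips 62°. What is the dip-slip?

595 m

dip-slip = throw / sin(dip) = 525 / sin(62°) = 595 m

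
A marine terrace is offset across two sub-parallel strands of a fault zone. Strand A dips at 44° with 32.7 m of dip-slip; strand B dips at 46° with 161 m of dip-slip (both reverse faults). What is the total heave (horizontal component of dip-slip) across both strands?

heave_A = 32.7 × cos(44°) = 23.52 m
heave_B = 161 × cos(46°) = 111.8 m
total = 23.52 + 111.8 = 135 m

135 m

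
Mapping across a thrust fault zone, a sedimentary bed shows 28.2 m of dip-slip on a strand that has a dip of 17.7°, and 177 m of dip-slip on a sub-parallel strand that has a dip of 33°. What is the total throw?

throw_A = 28.2 × sin(17.7°) = 8.574 m
throw_B = 177 × sin(33°) = 96.40 m
total = 8.574 + 96.40 = 105 m

105 m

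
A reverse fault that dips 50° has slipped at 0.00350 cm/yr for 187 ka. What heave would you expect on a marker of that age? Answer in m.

dip-slip = rate × time = 0.00350 cm/yr × 187 ka = 6.545 m
heave = dip-slip × cos(dip) = 6.545 × cos(50°) = 4.21 m

4.21 m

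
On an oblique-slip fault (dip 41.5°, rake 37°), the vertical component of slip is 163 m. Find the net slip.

409 m

dip-slip = throw / sin(dip) = 163 / sin(41.5°) = 246 m
net slip = dip-slip / sin(rake) = 246 / sin(37°) = 409 m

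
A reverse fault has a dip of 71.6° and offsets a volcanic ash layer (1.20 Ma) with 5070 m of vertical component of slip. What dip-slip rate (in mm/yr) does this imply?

4.45 mm/yr

dip-slip = throw / sin(dip) = 5070 m / sin(71.6°) = 5343 m
rate = 5343 m / 1.20 Ma = 0.00445 m/yr = 4.45 mm/yr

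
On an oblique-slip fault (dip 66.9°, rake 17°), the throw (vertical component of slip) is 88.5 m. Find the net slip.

329 m

dip-slip = throw / sin(dip) = 88.5 / sin(66.9°) = 96.21 m
net slip = dip-slip / sin(rake) = 96.21 / sin(17°) = 329 m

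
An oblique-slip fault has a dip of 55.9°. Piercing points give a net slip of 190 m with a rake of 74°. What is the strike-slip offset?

strike-slip = net slip × cos(rake) = 190 m × cos(74°) = 52.4 m

52.4 m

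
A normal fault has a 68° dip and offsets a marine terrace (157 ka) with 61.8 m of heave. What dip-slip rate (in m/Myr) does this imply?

dip-slip = heave / cos(dip) = 61.8 m / cos(68°) = 165 m
rate = 165 m / 157 ka = 0.00105 m/yr = 1050 m/Myr

1050 m/Myr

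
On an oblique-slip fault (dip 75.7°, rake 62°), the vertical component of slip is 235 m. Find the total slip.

dip-slip = throw / sin(dip) = 235 / sin(75.7°) = 242.5 m
net slip = dip-slip / sin(rake) = 242.5 / sin(62°) = 275 m

275 m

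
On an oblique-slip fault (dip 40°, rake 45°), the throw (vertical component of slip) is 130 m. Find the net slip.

286 m

dip-slip = throw / sin(dip) = 130 / sin(40°) = 202.2 m
net slip = dip-slip / sin(rake) = 202.2 / sin(45°) = 286 m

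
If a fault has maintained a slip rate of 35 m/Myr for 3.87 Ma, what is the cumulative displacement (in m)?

slip = rate × time = 35 m/Myr × 3.87 Ma = 135 m

135 m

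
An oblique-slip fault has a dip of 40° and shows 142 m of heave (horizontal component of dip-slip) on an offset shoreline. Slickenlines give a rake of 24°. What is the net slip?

456 m

dip-slip = heave / cos(dip) = 142 / cos(40°) = 185.4 m
net slip = dip-slip / sin(rake) = 185.4 / sin(24°) = 456 m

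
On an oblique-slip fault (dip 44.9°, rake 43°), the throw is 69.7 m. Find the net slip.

dip-slip = throw / sin(dip) = 69.7 / sin(44.9°) = 98.74 m
net slip = dip-slip / sin(rake) = 98.74 / sin(43°) = 145 m

145 m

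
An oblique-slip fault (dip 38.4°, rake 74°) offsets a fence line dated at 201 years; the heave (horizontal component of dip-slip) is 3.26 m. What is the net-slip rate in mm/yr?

dip-slip = heave / cos(dip) = 3.26 / cos(38.4°) = 4.160 m
net slip = dip-slip / sin(rake) = 4.160 / sin(74°) = 4.327 m
rate = 4.327 m / 201 years = 0.0215 m/yr = 21.5 mm/yr

21.5 mm/yr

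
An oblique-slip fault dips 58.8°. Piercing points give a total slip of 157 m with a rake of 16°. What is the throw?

37 m

dip-slip = net slip × sin(rake) = 157 m × sin(16°) = 43.28 m
throw = dip-slip × sin(dip) = 43.28 × sin(58.8°) = 37 m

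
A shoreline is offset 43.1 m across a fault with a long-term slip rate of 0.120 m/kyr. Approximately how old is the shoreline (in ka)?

359 ka

age = offset / rate = 43.1 m / (0.120 m/kyr) = 359000 yr = 359 ka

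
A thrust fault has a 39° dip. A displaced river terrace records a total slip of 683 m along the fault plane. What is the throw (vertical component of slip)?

430 m

throw = dip-slip × sin(dip) = 683 m × sin(39°) = 430 m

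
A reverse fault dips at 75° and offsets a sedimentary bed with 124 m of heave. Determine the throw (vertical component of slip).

463 m

throw = heave × tan(dip) = 124 × tan(75°) = 463 m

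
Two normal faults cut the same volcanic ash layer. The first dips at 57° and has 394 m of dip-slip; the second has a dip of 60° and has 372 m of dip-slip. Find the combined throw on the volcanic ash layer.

653 m

throw_A = 394 × sin(57°) = 330.4 m
throw_B = 372 × sin(60°) = 322.2 m
total = 330.4 + 322.2 = 653 m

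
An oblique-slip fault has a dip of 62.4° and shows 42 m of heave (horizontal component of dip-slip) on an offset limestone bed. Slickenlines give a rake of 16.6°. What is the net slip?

317 m

dip-slip = heave / cos(dip) = 42 / cos(62.4°) = 90.65 m
net slip = dip-slip / sin(rake) = 90.65 / sin(16.6°) = 317 m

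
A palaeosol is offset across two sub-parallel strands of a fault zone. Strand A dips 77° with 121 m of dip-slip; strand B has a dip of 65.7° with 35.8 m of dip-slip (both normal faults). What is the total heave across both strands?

42 m

heave_A = 121 × cos(77°) = 27.22 m
heave_B = 35.8 × cos(65.7°) = 14.73 m
total = 27.22 + 14.73 = 42 m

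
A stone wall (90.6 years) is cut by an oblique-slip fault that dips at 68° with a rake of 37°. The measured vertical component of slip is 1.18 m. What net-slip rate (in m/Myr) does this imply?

23300 m/Myr

dip-slip = throw / sin(dip) = 1.18 / sin(68°) = 1.273 m
net slip = dip-slip / sin(rake) = 1.273 / sin(37°) = 2.115 m
rate = 2.115 m / 90.6 years = 0.0233 m/yr = 23300 m/Myr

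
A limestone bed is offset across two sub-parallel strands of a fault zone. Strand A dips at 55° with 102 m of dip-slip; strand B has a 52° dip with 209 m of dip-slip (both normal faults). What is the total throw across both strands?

throw_A = 102 × sin(55°) = 83.55 m
throw_B = 209 × sin(52°) = 164.7 m
total = 83.55 + 164.7 = 248 m

248 m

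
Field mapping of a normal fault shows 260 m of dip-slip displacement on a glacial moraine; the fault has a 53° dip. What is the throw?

throw = dip-slip × sin(dip) = 260 m × sin(53°) = 208 m

208 m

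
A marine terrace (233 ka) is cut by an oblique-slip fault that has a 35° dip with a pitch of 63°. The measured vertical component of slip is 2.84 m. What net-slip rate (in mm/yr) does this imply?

0.0239 mm/yr

dip-slip = throw / sin(dip) = 2.84 / sin(35°) = 4.951 m
net slip = dip-slip / sin(rake) = 4.951 / sin(63°) = 5.557 m
rate = 5.557 m / 233 ka = 0.0000239 m/yr = 0.0239 mm/yr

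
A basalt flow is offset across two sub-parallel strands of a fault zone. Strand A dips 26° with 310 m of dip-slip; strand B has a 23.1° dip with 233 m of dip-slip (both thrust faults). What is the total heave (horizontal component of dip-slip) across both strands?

493 m

heave_A = 310 × cos(26°) = 278.6 m
heave_B = 233 × cos(23.1°) = 214.3 m
total = 278.6 + 214.3 = 493 m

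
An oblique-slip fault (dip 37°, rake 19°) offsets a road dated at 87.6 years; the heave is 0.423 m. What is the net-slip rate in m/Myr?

dip-slip = heave / cos(dip) = 0.423 / cos(37°) = 0.5297 m
net slip = dip-slip / sin(rake) = 0.5297 / sin(19°) = 1.627 m
rate = 1.627 m / 87.6 years = 0.0186 m/yr = 18600 m/Myr

18600 m/Myr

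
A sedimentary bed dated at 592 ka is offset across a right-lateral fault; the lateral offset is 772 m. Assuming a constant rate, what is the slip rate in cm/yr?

rate = 772 m / 592 ka = 0.00130 m/yr = 0.130 cm/yr

0.130 cm/yr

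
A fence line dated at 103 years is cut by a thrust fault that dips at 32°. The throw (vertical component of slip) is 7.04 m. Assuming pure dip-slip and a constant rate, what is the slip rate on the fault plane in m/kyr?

129 m/kyr

dip-slip = throw / sin(dip) = 7.04 m / sin(32°) = 13.29 m
rate = 13.29 m / 103 years = 0.129 m/yr = 129 m/kyr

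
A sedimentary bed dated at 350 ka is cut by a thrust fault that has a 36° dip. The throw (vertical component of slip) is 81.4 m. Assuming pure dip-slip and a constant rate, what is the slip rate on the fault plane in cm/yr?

dip-slip = throw / sin(dip) = 81.4 m / sin(36°) = 138.5 m
rate = 138.5 m / 350 ka = 0.000396 m/yr = 0.0396 cm/yr

0.0396 cm/yr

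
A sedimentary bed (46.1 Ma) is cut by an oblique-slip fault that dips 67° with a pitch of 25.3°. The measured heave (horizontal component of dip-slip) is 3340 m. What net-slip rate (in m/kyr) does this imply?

0.434 m/kyr

dip-slip = heave / cos(dip) = 3340 / cos(67°) = 8548 m
net slip = dip-slip / sin(rake) = 8548 / sin(25.3°) = 20000 m
rate = 20000 m / 46.1 Ma = 0.000434 m/yr = 0.434 m/kyr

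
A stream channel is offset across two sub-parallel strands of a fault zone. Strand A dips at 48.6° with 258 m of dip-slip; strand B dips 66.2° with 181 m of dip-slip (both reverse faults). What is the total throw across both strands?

throw_A = 258 × sin(48.6°) = 193.5 m
throw_B = 181 × sin(66.2°) = 165.6 m
total = 193.5 + 165.6 = 359 m

359 m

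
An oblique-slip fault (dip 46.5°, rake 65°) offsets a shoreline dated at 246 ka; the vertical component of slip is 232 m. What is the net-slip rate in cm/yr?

dip-slip = throw / sin(dip) = 232 / sin(46.5°) = 319.8 m
net slip = dip-slip / sin(rake) = 319.8 / sin(65°) = 352.9 m
rate = 352.9 m / 246 ka = 0.00143 m/yr = 0.143 cm/yr

0.143 cm/yr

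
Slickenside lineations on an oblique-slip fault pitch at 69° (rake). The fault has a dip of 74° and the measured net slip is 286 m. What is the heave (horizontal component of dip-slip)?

dip-slip = net slip × sin(rake) = 286 m × sin(69°) = 267 m
heave = dip-slip × cos(dip) = 267 × cos(74°) = 73.6 m

73.6 m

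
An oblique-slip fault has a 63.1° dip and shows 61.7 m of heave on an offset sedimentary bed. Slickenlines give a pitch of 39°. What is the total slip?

217 m

dip-slip = heave / cos(dip) = 61.7 / cos(63.1°) = 136.4 m
net slip = dip-slip / sin(rake) = 136.4 / sin(39°) = 217 m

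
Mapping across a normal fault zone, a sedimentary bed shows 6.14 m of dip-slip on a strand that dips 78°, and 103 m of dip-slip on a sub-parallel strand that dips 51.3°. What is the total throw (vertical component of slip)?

throw_A = 6.14 × sin(78°) = 6.006 m
throw_B = 103 × sin(51.3°) = 80.38 m
total = 6.006 + 80.38 = 86.4 m

86.4 m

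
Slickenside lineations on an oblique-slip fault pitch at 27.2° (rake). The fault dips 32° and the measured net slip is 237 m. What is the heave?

91.9 m

dip-slip = net slip × sin(rake) = 237 m × sin(27.2°) = 108.3 m
heave = dip-slip × cos(dip) = 108.3 × cos(32°) = 91.9 m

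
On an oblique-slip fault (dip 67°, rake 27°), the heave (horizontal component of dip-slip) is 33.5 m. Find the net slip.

189 m

dip-slip = heave / cos(dip) = 33.5 / cos(67°) = 85.74 m
net slip = dip-slip / sin(rake) = 85.74 / sin(27°) = 189 m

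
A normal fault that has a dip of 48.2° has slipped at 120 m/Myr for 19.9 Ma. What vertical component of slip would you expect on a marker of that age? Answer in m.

1780 m

dip-slip = rate × time = 120 m/Myr × 19.9 Ma = 2388 m
throw = dip-slip × sin(dip) = 2388 × sin(48.2°) = 1780 m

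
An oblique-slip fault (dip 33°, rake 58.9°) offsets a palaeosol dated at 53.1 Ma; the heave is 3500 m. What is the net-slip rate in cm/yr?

0.00918 cm/yr

dip-slip = heave / cos(dip) = 3500 / cos(33°) = 4173 m
net slip = dip-slip / sin(rake) = 4173 / sin(58.9°) = 4874 m
rate = 4874 m / 53.1 Ma = 0.0000918 m/yr = 0.00918 cm/yr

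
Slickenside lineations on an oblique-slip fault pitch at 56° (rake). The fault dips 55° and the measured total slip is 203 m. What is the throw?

dip-slip = net slip × sin(rake) = 203 m × sin(56°) = 168.3 m
throw = dip-slip × sin(dip) = 168.3 × sin(55°) = 138 m

138 m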